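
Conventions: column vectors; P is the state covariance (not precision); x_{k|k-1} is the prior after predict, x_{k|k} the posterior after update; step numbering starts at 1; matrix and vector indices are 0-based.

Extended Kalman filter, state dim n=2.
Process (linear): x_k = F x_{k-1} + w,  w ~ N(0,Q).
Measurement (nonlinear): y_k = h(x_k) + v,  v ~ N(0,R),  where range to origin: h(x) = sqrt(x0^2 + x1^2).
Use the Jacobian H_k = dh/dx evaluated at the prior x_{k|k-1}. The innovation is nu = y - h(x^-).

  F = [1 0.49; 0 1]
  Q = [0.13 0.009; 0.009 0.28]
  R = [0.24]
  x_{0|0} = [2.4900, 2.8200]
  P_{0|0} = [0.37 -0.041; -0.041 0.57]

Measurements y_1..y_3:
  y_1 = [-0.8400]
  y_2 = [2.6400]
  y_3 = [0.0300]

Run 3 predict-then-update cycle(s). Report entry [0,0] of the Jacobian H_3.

H_jac[0,0] = 0.0805

step 1: x^-=[3.8718, 2.8200]  P^-=[0.5967 0.2473; 0.2473 0.8500]  H_jac=[0.8083 0.5887]  S=[1.1599]  K=[0.5414; 0.6038]  nu=[-5.6299]  x^+=[0.8240, -0.5794]  P^+=[0.2568 -0.1318; -0.1318 0.4271]
step 2: x^-=[0.5401, -0.5794]  P^-=[0.3601 0.0865; 0.0865 0.7071]  H_jac=[0.6819 -0.7315]  S=[0.6995]  K=[0.2606; -0.6551]  nu=[1.8479]  x^+=[1.0217, -1.7900]  P^+=[0.3126 0.2059; 0.2059 0.4069]
step 3: x^-=[0.1446, -1.7900]  P^-=[0.7421 0.4143; 0.4143 0.6869]  H_jac=[0.0805 -0.9968]  S=[0.8608]  K=[-0.4103; -0.7567]  nu=[-1.7658]  x^+=[0.8692, -0.4538]  P^+=[0.5972 0.1470; 0.1470 0.1941]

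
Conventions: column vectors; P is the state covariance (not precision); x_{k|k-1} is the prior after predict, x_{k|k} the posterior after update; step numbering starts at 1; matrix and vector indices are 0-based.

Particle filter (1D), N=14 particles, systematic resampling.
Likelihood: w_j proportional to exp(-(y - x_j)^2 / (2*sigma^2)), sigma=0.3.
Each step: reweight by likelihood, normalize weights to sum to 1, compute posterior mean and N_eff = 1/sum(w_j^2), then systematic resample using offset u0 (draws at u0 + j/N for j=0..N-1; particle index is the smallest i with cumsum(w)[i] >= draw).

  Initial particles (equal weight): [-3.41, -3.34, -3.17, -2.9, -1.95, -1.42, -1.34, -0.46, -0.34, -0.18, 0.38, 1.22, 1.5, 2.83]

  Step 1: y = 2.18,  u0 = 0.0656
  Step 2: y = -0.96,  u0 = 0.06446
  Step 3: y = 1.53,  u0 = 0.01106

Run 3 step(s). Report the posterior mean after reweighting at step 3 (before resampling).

step 1: w=[0.0000, 0.0000, 0.0000, 0.0000, 0.0000, 0.0000, 0.0000, 0.0000, 0.0000, 0.0000, 0.0000, 0.0335, 0.4299, 0.5366]  mean=2.2043  Neff=2.1104  idx=[12, 12, 12, 12, 12, 12, 13, 13, 13, 13, 13, 13, 13, 13]
step 2: w=[0.1667, 0.1667, 0.1667, 0.1667, 0.1667, 0.1667, 0.0000, 0.0000, 0.0000, 0.0000, 0.0000, 0.0000, 0.0000, 0.0000]  mean=1.5000  Neff=6.0000  idx=[0, 0, 1, 1, 2, 2, 2, 3, 3, 4, 4, 5, 5, 5]
step 3: w=[0.0714, 0.0714, 0.0714, 0.0714, 0.0714, 0.0714, 0.0714, 0.0714, 0.0714, 0.0714, 0.0714, 0.0714, 0.0714, 0.0714]  mean=1.5000  Neff=14.0000  idx=[0, 1, 2, 3, 4, 5, 6, 7, 8, 9, 10, 11, 12, 13]

post_mean = 1.5000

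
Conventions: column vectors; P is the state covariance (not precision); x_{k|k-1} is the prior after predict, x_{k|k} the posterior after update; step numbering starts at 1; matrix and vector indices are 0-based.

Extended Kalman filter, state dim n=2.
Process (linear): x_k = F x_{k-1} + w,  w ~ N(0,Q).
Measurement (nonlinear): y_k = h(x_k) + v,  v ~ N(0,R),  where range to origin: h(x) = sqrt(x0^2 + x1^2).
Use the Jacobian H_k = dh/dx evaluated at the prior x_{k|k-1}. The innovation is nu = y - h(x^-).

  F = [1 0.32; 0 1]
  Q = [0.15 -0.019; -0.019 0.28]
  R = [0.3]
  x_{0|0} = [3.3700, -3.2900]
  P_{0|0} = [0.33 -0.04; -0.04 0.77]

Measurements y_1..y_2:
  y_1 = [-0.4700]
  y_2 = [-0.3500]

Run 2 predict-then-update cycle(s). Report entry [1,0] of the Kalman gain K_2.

K[1,0] = 0.3816

step 1: x^-=[2.3172, -3.2900]  P^-=[0.5332 0.1874; 0.1874 1.0500]  H_jac=[0.5758 -0.8176]  S=[1.0022]  K=[0.1535; -0.7489]  nu=[-4.4941]  x^+=[1.6273, 0.0756]  P^+=[0.5096 0.3026; 0.3026 0.4879]
step 2: x^-=[1.6515, 0.0756]  P^-=[0.9033 0.4398; 0.4398 0.7679]  H_jac=[0.9990 0.0457]  S=[1.2432]  K=[0.7420; 0.3816]  nu=[-2.0032]  x^+=[0.1651, -0.6889]  P^+=[0.2188 0.0877; 0.0877 0.5869]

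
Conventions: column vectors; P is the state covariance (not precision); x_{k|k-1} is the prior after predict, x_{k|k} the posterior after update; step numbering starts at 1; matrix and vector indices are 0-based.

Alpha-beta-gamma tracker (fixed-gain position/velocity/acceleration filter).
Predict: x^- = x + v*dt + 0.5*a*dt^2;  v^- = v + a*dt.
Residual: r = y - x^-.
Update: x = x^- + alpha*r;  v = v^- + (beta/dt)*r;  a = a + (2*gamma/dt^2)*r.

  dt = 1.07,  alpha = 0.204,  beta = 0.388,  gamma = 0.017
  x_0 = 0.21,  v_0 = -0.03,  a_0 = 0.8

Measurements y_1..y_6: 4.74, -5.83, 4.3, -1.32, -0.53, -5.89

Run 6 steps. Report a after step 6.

step 1: x_pred=0.6359  r=4.1041  x^+=1.4731  v^+=2.3142  a^+=0.9219
step 2: x_pred=4.4771  r=-10.3071  x^+=2.3744  v^+=-0.4369  a^+=0.6158
step 3: x_pred=2.2595  r=2.0405  x^+=2.6757  v^+=0.9620  a^+=0.6764
step 4: x_pred=4.0922  r=-5.4122  x^+=2.9881  v^+=-0.2769  a^+=0.5157
step 5: x_pred=2.9871  r=-3.5171  x^+=2.2696  v^+=-1.0005  a^+=0.4112
step 6: x_pred=1.4345  r=-7.3245  x^+=-0.0597  v^+=-3.2164  a^+=0.1937

a_post = 0.1937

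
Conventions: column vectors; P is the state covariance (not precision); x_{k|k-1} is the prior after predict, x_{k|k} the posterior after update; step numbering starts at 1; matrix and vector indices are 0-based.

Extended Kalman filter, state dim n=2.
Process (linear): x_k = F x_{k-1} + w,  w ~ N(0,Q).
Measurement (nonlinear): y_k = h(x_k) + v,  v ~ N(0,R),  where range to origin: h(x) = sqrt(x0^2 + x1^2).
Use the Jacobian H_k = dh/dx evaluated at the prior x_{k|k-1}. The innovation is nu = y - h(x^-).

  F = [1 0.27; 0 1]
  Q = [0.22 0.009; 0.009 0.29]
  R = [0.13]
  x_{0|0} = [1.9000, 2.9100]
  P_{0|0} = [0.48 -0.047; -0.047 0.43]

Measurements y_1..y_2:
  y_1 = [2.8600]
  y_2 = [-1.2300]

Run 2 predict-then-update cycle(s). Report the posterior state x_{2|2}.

step 1: x^-=[2.6857, 2.9100]  P^-=[0.7060 0.0781; 0.0781 0.7200]  H_jac=[0.6782 0.7349]  S=[0.9214]  K=[0.5819; 0.6317]  nu=[-1.0999]  x^+=[2.0456, 2.2151]  P^+=[0.3939 -0.2606; -0.2606 0.3523]
step 2: x^-=[2.6437, 2.2151]  P^-=[0.4989 -0.1565; -0.1565 0.6423]  H_jac=[0.7665 0.6422]  S=[0.5339]  K=[0.5279; 0.5479]  nu=[-4.6791]  x^+=[0.1736, -0.3485]  P^+=[0.3501 -0.3109; -0.3109 0.4820]

x_post = [0.1736, -0.3485]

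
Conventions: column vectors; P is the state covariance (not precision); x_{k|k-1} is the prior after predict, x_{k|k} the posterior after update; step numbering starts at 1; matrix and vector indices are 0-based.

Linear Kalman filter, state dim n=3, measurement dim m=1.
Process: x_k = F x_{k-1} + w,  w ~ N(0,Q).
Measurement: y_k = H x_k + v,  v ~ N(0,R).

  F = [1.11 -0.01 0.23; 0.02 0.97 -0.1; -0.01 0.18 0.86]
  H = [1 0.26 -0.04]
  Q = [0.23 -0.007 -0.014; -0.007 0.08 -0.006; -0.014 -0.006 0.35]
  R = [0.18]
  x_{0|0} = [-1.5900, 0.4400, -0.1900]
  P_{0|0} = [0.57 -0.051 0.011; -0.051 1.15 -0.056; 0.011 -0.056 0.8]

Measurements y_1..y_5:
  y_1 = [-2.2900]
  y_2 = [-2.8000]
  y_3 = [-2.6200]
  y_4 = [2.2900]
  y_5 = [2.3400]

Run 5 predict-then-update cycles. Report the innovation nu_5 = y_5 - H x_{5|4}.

innov = [0.9940]

step 1: x^-=[-1.8130, 0.4140, -0.0683]  P^-=[0.9817 -0.0925 0.1343; -0.0925 1.1791 0.0807; 0.1343 0.0807 0.9617]  S=[1.1825]  K=[0.8054; 0.1783; 0.0988]  nu=[-0.5874]  x^+=[-2.2861, 0.3093, -0.1263]  P^+=[0.2148 -0.2623 0.0402; -0.2623 1.1415 0.0599; 0.0402 0.0599 0.9501]
step 2: x^-=[-2.5697, 0.2669, -0.0301]  P^-=[0.5711 -0.3084 0.1573; -0.3084 1.1417 0.1627; 0.1573 0.1627 1.1085]  S=[0.6537]  K=[0.7413; -0.0276; 0.2376]  nu=[-0.3009]  x^+=[-2.7928, 0.2752, -0.1016]  P^+=[0.2118 -0.2950 0.0422; -0.2950 1.1412 0.1670; 0.0422 0.1670 1.0716]
step 3: x^-=[-3.1261, 0.2213, -0.0099]  P^-=[0.5751 -0.3226 0.1802; -0.3226 1.1205 0.2400; 0.1802 0.2400 1.2316]  S=[0.6457]  K=[0.7497; -0.0634; 0.2995]  nu=[0.4482]  x^+=[-2.7901, 0.1929, 0.1243]  P^+=[0.2123 -0.2920 0.0353; -0.2920 1.1179 0.2522; 0.0353 0.2522 1.1737]
step 4: x^-=[-3.0704, 0.1189, 0.1695]  P^-=[0.5771 -0.3017 0.1973; -0.3017 1.0833 0.2965; 0.1973 0.2965 1.3328]  S=[0.6536]  K=[0.7508; -0.0488; 0.3382]  nu=[5.3362]  x^+=[0.9362, -0.1414, 1.9744]  P^+=[0.2086 -0.2777 0.0313; -0.2777 1.0817 0.3073; 0.0313 0.3073 1.2581]
step 5: x^-=[1.4947, -0.3159, 1.6631]  P^-=[0.5744 -0.2753 0.2150; -0.2753 1.0400 0.3277; 0.2150 0.3277 1.4111]  S=[0.6598]  K=[0.7491; -0.0272; 0.3694]  nu=[0.9940]  x^+=[2.2392, -0.3430, 2.0303]  P^+=[0.2042 -0.2618 0.0324; -0.2618 1.0395 0.3343; 0.0324 0.3343 1.3211]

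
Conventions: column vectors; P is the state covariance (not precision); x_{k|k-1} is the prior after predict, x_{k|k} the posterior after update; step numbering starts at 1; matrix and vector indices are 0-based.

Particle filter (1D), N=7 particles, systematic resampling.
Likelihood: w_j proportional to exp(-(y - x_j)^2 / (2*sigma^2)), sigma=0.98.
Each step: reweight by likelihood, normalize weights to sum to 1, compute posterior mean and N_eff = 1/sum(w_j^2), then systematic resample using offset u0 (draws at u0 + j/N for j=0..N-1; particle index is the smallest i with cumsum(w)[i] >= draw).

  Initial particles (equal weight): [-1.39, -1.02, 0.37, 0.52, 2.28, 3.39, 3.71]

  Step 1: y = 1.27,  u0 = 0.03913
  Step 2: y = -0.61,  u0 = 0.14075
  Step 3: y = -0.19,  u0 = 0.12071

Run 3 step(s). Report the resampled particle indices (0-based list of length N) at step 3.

resampled_idx = [0, 1, 2, 3, 4, 5, 5]

step 1: w=[0.0113, 0.0293, 0.2952, 0.3358, 0.2646, 0.0434, 0.0203]  mean=1.0638  Neff=3.6596  idx=[1, 2, 2, 3, 3, 4, 4]
step 2: w=[0.2878, 0.1905, 0.1905, 0.1616, 0.1616, 0.0041, 0.0041]  mean=0.0340  Neff=4.8164  idx=[0, 0, 1, 2, 3, 4, 6]
step 3: w=[0.1494, 0.1494, 0.1816, 0.1816, 0.1645, 0.1645, 0.0089]  mean=0.0211  Neff=6.0671  idx=[0, 1, 2, 3, 4, 5, 5]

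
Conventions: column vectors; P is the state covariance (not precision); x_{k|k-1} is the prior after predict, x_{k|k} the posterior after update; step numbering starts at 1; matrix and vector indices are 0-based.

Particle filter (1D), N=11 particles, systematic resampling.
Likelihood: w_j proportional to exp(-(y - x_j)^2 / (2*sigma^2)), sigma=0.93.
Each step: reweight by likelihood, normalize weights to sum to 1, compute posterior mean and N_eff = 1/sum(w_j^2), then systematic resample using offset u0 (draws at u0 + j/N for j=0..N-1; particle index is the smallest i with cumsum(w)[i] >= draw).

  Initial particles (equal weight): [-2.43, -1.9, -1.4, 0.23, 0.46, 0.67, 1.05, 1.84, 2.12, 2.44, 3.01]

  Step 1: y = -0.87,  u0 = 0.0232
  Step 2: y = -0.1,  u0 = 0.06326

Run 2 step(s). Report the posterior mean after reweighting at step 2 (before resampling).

step 1: w=[0.0848, 0.1875, 0.2944, 0.1721, 0.1246, 0.0879, 0.0411, 0.0050, 0.0020, 0.0006, 0.0001]  mean=-0.7607  Neff=5.4465  idx=[0, 1, 1, 2, 2, 2, 3, 3, 4, 4, 5]
step 2: w=[0.0076, 0.0268, 0.0268, 0.0656, 0.0656, 0.0656, 0.1637, 0.1637, 0.1454, 0.1454, 0.1237]  mean=-0.1038  Neff=7.9608  idx=[3, 4, 5, 6, 7, 7, 8, 8, 9, 10, 10]

post_mean = -0.1038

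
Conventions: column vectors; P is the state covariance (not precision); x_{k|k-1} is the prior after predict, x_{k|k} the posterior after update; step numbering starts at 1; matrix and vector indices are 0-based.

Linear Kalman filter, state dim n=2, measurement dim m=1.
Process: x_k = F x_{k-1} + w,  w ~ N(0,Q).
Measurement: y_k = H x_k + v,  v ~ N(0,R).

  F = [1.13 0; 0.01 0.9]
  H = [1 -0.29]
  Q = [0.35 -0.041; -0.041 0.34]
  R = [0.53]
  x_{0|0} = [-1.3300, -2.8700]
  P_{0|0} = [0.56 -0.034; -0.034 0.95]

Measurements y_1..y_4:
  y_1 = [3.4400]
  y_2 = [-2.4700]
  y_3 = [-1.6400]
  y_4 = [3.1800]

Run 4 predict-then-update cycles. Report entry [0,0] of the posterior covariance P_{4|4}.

step 1: x^-=[-1.5029, -2.5963]  P^-=[1.0651 -0.0693; -0.0693 1.1089]  S=[1.7285]  K=[0.6278; -0.2261]  nu=[4.1900]  x^+=[1.1276, -3.5437]  P^+=[0.3838 0.1761; 0.1761 1.0206]
step 2: x^-=[1.2741, -3.1781]  P^-=[0.8401 0.1425; 0.1425 1.1699]  S=[1.3858]  K=[0.5764; -0.1420]  nu=[-4.6658]  x^+=[-1.4151, -2.5155]  P^+=[0.3797 0.2559; 0.2559 1.1419]
step 3: x^-=[-1.5991, -2.2781]  P^-=[0.8348 0.2235; 0.2235 1.2696]  S=[1.3420]  K=[0.5738; -0.1078]  nu=[-0.7016]  x^+=[-2.0016, -2.2025]  P^+=[0.3930 0.3065; 0.3065 1.2540]
step 4: x^-=[-2.2618, -2.0022]  P^-=[0.8518 0.2752; 0.2752 1.3613]  S=[1.3367]  K=[0.5776; -0.0895]  nu=[4.8612]  x^+=[0.5458, -2.4372]  P^+=[0.4059 0.3443; 0.3443 1.3506]

P_post[0,0] = 0.4059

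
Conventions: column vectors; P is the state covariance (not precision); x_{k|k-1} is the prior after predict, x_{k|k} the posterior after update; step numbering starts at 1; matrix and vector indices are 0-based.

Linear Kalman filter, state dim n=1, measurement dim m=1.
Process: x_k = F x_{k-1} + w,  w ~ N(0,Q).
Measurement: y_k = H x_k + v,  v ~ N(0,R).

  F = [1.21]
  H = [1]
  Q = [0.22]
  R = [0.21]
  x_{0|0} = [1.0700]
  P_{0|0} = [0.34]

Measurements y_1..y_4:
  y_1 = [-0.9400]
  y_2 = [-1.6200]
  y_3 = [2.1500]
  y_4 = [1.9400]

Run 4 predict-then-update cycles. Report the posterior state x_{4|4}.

step 1: x^-=[1.2947]  P^-=[0.7178]  S=[0.9278]  K=[0.7737]  nu=[-2.2347]  x^+=[-0.4342]  P^+=[0.1625]
step 2: x^-=[-0.5254]  P^-=[0.4579]  S=[0.6679]  K=[0.6856]  nu=[-1.0946]  x^+=[-1.2758]  P^+=[0.1440]
step 3: x^-=[-1.5437]  P^-=[0.4308]  S=[0.6408]  K=[0.6723]  nu=[3.6937]  x^+=[0.9395]  P^+=[0.1412]
step 4: x^-=[1.1368]  P^-=[0.4267]  S=[0.6367]  K=[0.6702]  nu=[0.8032]  x^+=[1.6751]  P^+=[0.1407]

x_post = [1.6751]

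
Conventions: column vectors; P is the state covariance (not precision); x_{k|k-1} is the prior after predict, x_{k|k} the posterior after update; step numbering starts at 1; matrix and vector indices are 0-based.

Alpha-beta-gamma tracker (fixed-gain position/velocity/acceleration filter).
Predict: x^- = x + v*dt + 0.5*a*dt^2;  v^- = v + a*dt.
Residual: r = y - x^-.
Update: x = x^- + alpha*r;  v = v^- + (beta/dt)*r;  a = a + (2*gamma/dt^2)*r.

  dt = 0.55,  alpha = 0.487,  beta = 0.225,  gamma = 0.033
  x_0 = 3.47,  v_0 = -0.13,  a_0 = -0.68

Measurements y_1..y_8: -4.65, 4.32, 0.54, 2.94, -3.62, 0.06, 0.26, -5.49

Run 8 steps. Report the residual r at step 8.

resid = -4.5411

step 1: x_pred=3.2957  r=-7.9457  x^+=-0.5739  v^+=-3.7545  a^+=-2.4136
step 2: x_pred=-3.0039  r=7.3239  x^+=0.5628  v^+=-2.0858  a^+=-0.8157
step 3: x_pred=-0.7077  r=1.2477  x^+=-0.1001  v^+=-2.0240  a^+=-0.5434
step 4: x_pred=-1.2955  r=4.2355  x^+=0.7672  v^+=-0.5902  a^+=0.3807
step 5: x_pred=0.5002  r=-4.1202  x^+=-1.5063  v^+=-2.0663  a^+=-0.5183
step 6: x_pred=-2.7212  r=2.7812  x^+=-1.3668  v^+=-1.2136  a^+=0.0885
step 7: x_pred=-2.0209  r=2.2809  x^+=-0.9101  v^+=-0.2318  a^+=0.5862
step 8: x_pred=-0.9489  r=-4.5411  x^+=-3.1604  v^+=-1.7671  a^+=-0.4046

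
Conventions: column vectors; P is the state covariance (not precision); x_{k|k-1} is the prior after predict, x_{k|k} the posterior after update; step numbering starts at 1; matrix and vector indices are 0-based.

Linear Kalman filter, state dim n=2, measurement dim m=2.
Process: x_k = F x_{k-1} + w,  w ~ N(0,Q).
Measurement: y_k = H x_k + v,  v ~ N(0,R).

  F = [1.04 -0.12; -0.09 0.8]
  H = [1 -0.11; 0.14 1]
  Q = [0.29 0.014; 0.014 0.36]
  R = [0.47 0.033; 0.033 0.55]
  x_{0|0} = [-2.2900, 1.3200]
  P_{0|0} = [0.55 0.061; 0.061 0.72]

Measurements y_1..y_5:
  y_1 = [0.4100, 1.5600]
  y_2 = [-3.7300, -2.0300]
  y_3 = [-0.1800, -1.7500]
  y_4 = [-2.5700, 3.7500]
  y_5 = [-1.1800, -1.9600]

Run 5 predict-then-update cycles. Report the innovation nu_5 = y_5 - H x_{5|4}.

innov = [1.1324, -3.2363]

step 1: x^-=[-2.5400, 1.2621]  P^-=[0.8800 -0.0552; -0.0552 0.8165]  S=[1.3720 0.0121; 0.0121 1.3683]  K=[0.6454 0.0440; -0.1109 0.5920]  nu=[3.0888, 0.6535]  x^+=[-0.5176, 1.3065]  P^+=[0.3051 0.0028; 0.0028 0.3216]
step 2: x^-=[-0.6951, 1.0918]  P^-=[0.6239 -0.0431; -0.0431 0.5679]  S=[1.1103 0.0155; 0.0155 1.1180]  K=[0.5658 0.0318; -0.1021 0.5039]  nu=[-2.9148, -3.0245]  x^+=[-2.4403, -0.1348]  P^+=[0.2668 -0.0012; -0.0012 0.2740]
step 3: x^-=[-2.5218, 0.1118]  P^-=[0.5829 -0.0383; -0.0383 0.5377]  S=[1.0678 0.0177; 0.0177 1.0884]  K=[0.5493 0.0308; -0.0994 0.4907]  nu=[2.3541, -1.5087]  x^+=[-1.2752, -0.8626]  P^+=[0.2591 -0.0012; -0.0012 0.2668]
step 4: x^-=[-1.2227, -0.5753]  P^-=[0.5743 -0.0369; -0.0369 0.5330]  S=[1.0589 0.0185; 0.0185 1.0839]  K=[0.5457 0.0309; -0.0987 0.4887]  nu=[-1.4106, 4.4965]  x^+=[-1.8536, 1.7611]  P^+=[0.2574 -0.0010; -0.0010 0.2656]
step 5: x^-=[-2.1391, 1.5757]  P^-=[0.5725 -0.0365; -0.0365 0.5322]  S=[1.0569 0.0187; 0.0187 1.0833]  K=[0.5449 0.0309; -0.0985 0.4883]  nu=[1.1324, -3.2363]  x^+=[-1.6221, -0.1162]  P^+=[0.2570 -0.0010; -0.0010 0.2655]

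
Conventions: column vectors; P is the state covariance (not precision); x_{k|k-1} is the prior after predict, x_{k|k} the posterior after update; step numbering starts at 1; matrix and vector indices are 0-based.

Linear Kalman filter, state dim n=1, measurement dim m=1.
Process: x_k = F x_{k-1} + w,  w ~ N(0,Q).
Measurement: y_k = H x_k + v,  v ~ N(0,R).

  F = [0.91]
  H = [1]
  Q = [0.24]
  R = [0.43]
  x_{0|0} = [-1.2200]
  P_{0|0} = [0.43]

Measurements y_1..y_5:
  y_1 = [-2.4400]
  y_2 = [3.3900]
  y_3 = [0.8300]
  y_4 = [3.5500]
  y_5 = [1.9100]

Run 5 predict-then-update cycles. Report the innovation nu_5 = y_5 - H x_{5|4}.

innov = [-0.0235]

step 1: x^-=[-1.1102]  P^-=[0.5961]  S=[1.0261]  K=[0.5809]  nu=[-1.3298]  x^+=[-1.8827]  P^+=[0.2498]
step 2: x^-=[-1.7133]  P^-=[0.4469]  S=[0.8769]  K=[0.5096]  nu=[5.1033]  x^+=[0.8874]  P^+=[0.2191]
step 3: x^-=[0.8076]  P^-=[0.4215]  S=[0.8515]  K=[0.4950]  nu=[0.0224]  x^+=[0.8187]  P^+=[0.2128]
step 4: x^-=[0.7450]  P^-=[0.4163]  S=[0.8463]  K=[0.4919]  nu=[2.8050]  x^+=[2.1247]  P^+=[0.2115]
step 5: x^-=[1.9335]  P^-=[0.4152]  S=[0.8452]  K=[0.4912]  nu=[-0.0235]  x^+=[1.9220]  P^+=[0.2112]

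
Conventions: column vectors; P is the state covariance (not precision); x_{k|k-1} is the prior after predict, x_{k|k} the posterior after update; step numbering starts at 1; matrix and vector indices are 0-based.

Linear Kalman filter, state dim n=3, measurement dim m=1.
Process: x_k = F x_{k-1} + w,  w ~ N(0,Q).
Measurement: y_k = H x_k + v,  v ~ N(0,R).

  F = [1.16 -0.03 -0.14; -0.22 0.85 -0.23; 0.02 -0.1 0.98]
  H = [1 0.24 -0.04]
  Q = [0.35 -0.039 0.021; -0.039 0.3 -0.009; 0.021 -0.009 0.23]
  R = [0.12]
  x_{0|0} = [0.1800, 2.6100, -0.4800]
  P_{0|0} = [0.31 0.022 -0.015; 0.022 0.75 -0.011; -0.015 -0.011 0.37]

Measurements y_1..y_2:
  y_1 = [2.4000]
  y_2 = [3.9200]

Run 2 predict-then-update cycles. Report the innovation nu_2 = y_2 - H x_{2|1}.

step 1: x^-=[0.1977, 2.2893, -0.7278]  P^-=[0.7783 -0.0987 -0.0397; -0.0987 0.8710 -0.1628; -0.0397 -0.1628 0.5945]  S=[0.9084]  K=[0.8325; 0.1286; -0.1129]  nu=[1.6238]  x^+=[1.5495, 2.4982, -0.9112]  P^+=[0.1488 -0.1960 0.0457; -0.1960 0.8560 -0.1496; 0.0457 -0.1496 0.5829]
step 2: x^-=[1.8500, 1.9921, -1.1118]  P^-=[0.5599 -0.2686 0.0240; -0.2686 1.0929 -0.3595; 0.0240 -0.3595 0.8303]  S=[0.6203]  K=[0.7972; 0.0131; -0.1540]  nu=[1.5474]  x^+=[3.0837, 2.0123, -1.3500]  P^+=[0.1657 -0.2750 0.1001; -0.2750 1.0928 -0.3583; 0.1001 -0.3583 0.8156]

innov = [1.5474]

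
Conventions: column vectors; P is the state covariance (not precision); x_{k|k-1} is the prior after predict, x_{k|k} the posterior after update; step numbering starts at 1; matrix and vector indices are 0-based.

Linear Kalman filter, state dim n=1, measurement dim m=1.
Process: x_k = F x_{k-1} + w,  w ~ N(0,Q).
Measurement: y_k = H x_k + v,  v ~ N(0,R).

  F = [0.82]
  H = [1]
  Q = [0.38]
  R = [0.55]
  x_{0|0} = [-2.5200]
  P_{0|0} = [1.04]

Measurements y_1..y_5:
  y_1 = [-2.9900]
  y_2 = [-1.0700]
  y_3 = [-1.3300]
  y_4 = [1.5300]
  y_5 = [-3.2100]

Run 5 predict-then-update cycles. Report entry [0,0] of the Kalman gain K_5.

K[0,0] = 0.5081

step 1: x^-=[-2.0664]  P^-=[1.0793]  S=[1.6293]  K=[0.6624]  nu=[-0.9236]  x^+=[-2.6782]  P^+=[0.3643]
step 2: x^-=[-2.1961]  P^-=[0.6250]  S=[1.1750]  K=[0.5319]  nu=[1.1261]  x^+=[-1.5971]  P^+=[0.2925]
step 3: x^-=[-1.3097]  P^-=[0.5767]  S=[1.1267]  K=[0.5119]  nu=[-0.0203]  x^+=[-1.3201]  P^+=[0.2815]
step 4: x^-=[-1.0825]  P^-=[0.5693]  S=[1.1193]  K=[0.5086]  nu=[2.6125]  x^+=[0.2463]  P^+=[0.2797]
step 5: x^-=[0.2020]  P^-=[0.5681]  S=[1.1181]  K=[0.5081]  nu=[-3.4120]  x^+=[-1.5316]  P^+=[0.2795]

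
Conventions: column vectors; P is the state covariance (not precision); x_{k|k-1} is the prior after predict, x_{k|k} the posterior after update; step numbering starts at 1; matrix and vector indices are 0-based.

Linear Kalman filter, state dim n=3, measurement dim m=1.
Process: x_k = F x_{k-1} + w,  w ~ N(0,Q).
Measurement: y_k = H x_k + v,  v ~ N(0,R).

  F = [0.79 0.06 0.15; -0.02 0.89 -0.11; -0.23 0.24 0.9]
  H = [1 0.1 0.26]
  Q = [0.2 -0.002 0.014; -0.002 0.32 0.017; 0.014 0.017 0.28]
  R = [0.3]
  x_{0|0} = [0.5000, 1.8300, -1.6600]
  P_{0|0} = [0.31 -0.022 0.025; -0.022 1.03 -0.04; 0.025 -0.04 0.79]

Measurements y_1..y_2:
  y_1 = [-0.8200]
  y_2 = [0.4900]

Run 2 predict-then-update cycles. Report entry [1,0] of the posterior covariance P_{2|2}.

step 1: x^-=[0.2558, 1.8013, -1.1698]  P^-=[0.4181 0.0123 0.0886; 0.0123 1.1543 0.1340; 0.0886 0.1340 0.9704]  S=[0.8507]  K=[0.5200; 0.1911; 0.4165]  nu=[-0.9518]  x^+=[-0.2391, 1.6194, -1.5662]  P^+=[0.1881 -0.0722 -0.0956; -0.0722 1.1232 0.0663; -0.0956 0.0663 0.8229]
step 2: x^-=[-0.3266, 1.6183, -0.9659]  P^-=[0.3116 0.0077 0.0357; 0.0077 1.2089 0.2421; 0.0357 0.2421 1.0974]  S=[0.7306]  K=[0.4403; 0.2622; 0.4725]  nu=[0.9060]  x^+=[0.0722, 1.8559, -0.5379]  P^+=[0.1700 -0.0766 -0.1163; -0.0766 1.1586 0.1516; -0.1163 0.1516 0.9343]

P_post[1,0] = -0.0766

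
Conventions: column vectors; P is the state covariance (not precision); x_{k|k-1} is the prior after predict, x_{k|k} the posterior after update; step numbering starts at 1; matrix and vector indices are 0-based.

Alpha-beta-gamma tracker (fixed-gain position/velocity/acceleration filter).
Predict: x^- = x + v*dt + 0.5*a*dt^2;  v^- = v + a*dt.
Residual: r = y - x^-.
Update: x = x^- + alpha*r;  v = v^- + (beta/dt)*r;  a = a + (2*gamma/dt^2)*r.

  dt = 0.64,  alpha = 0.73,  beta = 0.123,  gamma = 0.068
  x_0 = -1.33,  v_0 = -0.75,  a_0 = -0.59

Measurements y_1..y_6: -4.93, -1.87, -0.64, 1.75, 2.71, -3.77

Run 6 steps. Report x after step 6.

x_post = -1.7314

step 1: x_pred=-1.9308  r=-2.9992  x^+=-4.1202  v^+=-1.7040  a^+=-1.5858
step 2: x_pred=-5.5356  r=3.6656  x^+=-2.8597  v^+=-2.0145  a^+=-0.3687
step 3: x_pred=-4.2245  r=3.5845  x^+=-1.6078  v^+=-1.5616  a^+=0.8214
step 4: x_pred=-2.4390  r=4.1890  x^+=0.6190  v^+=-0.2308  a^+=2.2123
step 5: x_pred=0.9244  r=1.7856  x^+=2.2279  v^+=1.5283  a^+=2.8052
step 6: x_pred=3.7805  r=-7.5505  x^+=-1.7314  v^+=1.8725  a^+=0.2982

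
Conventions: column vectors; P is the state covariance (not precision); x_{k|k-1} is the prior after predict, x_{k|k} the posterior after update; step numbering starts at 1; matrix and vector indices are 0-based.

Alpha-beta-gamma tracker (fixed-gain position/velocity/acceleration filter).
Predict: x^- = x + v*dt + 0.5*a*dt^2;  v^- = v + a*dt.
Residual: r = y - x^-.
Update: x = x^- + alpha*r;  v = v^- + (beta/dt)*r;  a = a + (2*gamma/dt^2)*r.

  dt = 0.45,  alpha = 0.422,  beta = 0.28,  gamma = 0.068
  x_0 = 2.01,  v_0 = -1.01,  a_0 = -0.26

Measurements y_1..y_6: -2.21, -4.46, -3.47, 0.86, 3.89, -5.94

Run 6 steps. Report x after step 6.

x_post = -1.3576

step 1: x_pred=1.5292  r=-3.7392  x^+=-0.0488  v^+=-3.4536  a^+=-2.7712
step 2: x_pred=-1.8835  r=-2.5765  x^+=-2.9708  v^+=-6.3038  a^+=-4.5017
step 3: x_pred=-6.2633  r=2.7933  x^+=-5.0845  v^+=-6.5915  a^+=-2.6257
step 4: x_pred=-8.3166  r=9.1766  x^+=-4.4441  v^+=-2.0632  a^+=3.5373
step 5: x_pred=-5.0144  r=8.9044  x^+=-1.2567  v^+=5.0691  a^+=9.5176
step 6: x_pred=1.9880  r=-7.9280  x^+=-1.3576  v^+=4.4190  a^+=4.1931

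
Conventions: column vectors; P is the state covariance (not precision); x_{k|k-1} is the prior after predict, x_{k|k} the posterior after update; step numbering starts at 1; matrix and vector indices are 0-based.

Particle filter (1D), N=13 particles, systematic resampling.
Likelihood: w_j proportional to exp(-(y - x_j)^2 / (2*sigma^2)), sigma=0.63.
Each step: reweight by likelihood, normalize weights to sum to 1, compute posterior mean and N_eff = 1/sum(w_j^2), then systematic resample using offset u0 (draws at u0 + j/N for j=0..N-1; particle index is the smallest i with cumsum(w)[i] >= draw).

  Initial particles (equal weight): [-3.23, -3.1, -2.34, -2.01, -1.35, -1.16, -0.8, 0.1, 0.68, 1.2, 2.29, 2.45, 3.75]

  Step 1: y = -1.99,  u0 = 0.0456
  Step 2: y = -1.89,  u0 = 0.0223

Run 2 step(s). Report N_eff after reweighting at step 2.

N_eff = 11.4983

step 1: w=[0.0424, 0.0623, 0.2520, 0.2939, 0.1755, 0.1234, 0.0494, 0.0012, 0.0000, 0.0000, 0.0000, 0.0000, 0.0000]  mean=-1.9296  Neff=4.9025  idx=[1, 2, 2, 2, 2, 3, 3, 3, 4, 4, 4, 5, 6]
step 2: w=[0.0175, 0.0859, 0.0859, 0.0859, 0.0859, 0.1089, 0.1089, 0.1089, 0.0768, 0.0768, 0.0768, 0.0567, 0.0248]  mean=-1.9122  Neff=11.4983  idx=[1, 1, 2, 3, 4, 5, 6, 6, 7, 8, 9, 10, 11]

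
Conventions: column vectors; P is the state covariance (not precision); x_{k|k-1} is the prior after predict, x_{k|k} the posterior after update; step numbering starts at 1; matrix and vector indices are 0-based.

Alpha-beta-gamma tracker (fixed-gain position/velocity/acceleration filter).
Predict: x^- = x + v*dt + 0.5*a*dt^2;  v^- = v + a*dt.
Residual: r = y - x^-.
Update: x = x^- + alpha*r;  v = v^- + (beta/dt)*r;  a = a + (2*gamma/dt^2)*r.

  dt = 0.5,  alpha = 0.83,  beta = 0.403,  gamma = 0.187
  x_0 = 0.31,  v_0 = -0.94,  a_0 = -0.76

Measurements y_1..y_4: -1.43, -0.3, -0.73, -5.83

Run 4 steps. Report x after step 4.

step 1: x_pred=-0.2550  r=-1.1750  x^+=-1.2302  v^+=-2.2670  a^+=-2.5178
step 2: x_pred=-2.6785  r=2.3785  x^+=-0.7043  v^+=-1.6089  a^+=1.0404
step 3: x_pred=-1.3787  r=0.6487  x^+=-0.8403  v^+=-0.5658  a^+=2.0109
step 4: x_pred=-0.8718  r=-4.9582  x^+=-4.9871  v^+=-3.5566  a^+=-5.4065

x_post = -4.9871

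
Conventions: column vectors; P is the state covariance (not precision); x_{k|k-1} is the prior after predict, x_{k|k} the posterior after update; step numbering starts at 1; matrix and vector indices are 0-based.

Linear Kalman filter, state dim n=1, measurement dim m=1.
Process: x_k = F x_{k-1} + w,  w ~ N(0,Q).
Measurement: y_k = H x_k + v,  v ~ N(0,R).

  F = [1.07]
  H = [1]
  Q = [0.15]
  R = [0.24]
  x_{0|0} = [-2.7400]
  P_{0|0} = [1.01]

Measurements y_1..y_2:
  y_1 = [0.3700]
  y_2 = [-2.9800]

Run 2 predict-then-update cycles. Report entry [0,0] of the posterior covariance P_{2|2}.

P_post[0,0] = 0.1474

step 1: x^-=[-2.9318]  P^-=[1.3063]  S=[1.5463]  K=[0.8448]  nu=[3.3018]  x^+=[-0.1425]  P^+=[0.2028]
step 2: x^-=[-0.1524]  P^-=[0.3821]  S=[0.6221]  K=[0.6142]  nu=[-2.8276]  x^+=[-1.8892]  P^+=[0.1474]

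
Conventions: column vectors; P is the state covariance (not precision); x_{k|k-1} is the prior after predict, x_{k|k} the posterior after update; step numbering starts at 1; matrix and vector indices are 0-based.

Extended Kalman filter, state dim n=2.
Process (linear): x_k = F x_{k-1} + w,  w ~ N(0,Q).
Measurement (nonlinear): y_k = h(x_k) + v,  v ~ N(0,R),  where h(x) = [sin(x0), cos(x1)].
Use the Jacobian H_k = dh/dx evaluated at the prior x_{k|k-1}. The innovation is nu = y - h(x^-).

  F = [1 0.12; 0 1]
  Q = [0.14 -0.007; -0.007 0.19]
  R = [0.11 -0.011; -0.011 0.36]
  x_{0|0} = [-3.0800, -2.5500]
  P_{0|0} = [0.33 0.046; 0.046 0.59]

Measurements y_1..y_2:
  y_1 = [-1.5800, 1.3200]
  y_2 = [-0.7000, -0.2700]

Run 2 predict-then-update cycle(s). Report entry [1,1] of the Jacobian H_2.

step 1: x^-=[-3.3860, -2.5500]  P^-=[0.4895 0.1098; 0.1098 0.7800]  H_jac=[-0.9703 0.0000; 0.0000 0.5577]  S=[0.5709 -0.0704; -0.0704 0.6026]  K=[-0.8315 0.0045; -0.0990 0.7103]  nu=[-1.8220, 2.1501]  x^+=[-1.8615, -0.8424]  P^+=[0.0943 0.0193; 0.0193 0.4605]
step 2: x^-=[-1.9625, -0.8424]  P^-=[0.2456 0.0675; 0.0675 0.6505]  H_jac=[-0.3818 0.0000; 0.0000 0.7463]  S=[0.1458 -0.0302; -0.0302 0.7222]  K=[-0.6341 0.0432; -0.0378 0.6705]  nu=[0.2242, -0.9357]  x^+=[-2.1452, -1.4783]  P^+=[0.1839 0.0302; 0.0302 0.3240]

H_jac[1,1] = 0.7463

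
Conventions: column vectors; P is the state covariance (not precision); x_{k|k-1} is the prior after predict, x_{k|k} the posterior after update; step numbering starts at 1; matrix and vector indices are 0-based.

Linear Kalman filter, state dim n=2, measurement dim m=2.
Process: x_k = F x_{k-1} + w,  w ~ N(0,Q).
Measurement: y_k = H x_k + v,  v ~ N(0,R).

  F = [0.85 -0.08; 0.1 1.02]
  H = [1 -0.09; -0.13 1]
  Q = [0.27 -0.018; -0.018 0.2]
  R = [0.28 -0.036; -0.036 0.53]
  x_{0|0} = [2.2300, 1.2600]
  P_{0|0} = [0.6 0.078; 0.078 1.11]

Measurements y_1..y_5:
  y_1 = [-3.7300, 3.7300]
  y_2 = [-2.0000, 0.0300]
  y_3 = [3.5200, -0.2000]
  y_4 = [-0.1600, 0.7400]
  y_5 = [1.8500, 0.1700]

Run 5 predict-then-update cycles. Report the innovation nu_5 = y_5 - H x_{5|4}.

innov = [1.6196, -0.5444]

step 1: x^-=[1.7947, 1.5082]  P^-=[0.7000 0.0094; 0.0094 1.3768]  S=[0.9895 -0.2414; -0.2414 1.9161]  K=[0.7183 0.0479; 0.0613 0.7256]  nu=[-5.3890, 2.4551]  x^+=[-1.9585, 2.9593]  P^+=[0.2017 0.0258; 0.0258 0.3857]
step 2: x^-=[-1.9015, 2.8226]  P^-=[0.4147 -0.0102; -0.0102 0.6086]  S=[0.7015 -0.1550; -0.1550 1.1482]  K=[0.5980 0.0249; 0.0255 0.5346]  nu=[0.1555, -3.0398]  x^+=[-1.8841, 1.2015]  P^+=[0.1678 0.0135; 0.0135 0.2842]
step 3: x^-=[-1.6976, 1.0371]  P^-=[0.3912 -0.0154; -0.0154 0.5001]  S=[0.6780 -0.1474; -0.1474 1.0407]  K=[0.5831 0.0190; 0.0164 0.4848]  nu=[5.3110, -1.4578]  x^+=[1.3717, 0.4173]  P^+=[0.1635 0.0103; 0.0103 0.2577]
step 4: x^-=[1.1326, 0.5628]  P^-=[0.3884 -0.0163; -0.0163 0.4718]  S=[0.6751 -0.1454; -0.1454 1.0126]  K=[0.5812 0.0175; 0.0143 0.4701]  nu=[-1.2419, 0.3244]  x^+=[0.4164, 0.6976]  P^+=[0.1630 0.0096; 0.0096 0.2499]
step 5: x^-=[0.2982, 0.7532]  P^-=[0.3880 -0.0163; -0.0163 0.4635]  S=[0.6747 -0.1447; -0.1447 1.0044]  K=[0.5810 0.0172; 0.0138 0.4656]  nu=[1.6196, -0.5444]  x^+=[1.2298, 0.5221]  P^+=[0.1629 0.0094; 0.0094 0.2475]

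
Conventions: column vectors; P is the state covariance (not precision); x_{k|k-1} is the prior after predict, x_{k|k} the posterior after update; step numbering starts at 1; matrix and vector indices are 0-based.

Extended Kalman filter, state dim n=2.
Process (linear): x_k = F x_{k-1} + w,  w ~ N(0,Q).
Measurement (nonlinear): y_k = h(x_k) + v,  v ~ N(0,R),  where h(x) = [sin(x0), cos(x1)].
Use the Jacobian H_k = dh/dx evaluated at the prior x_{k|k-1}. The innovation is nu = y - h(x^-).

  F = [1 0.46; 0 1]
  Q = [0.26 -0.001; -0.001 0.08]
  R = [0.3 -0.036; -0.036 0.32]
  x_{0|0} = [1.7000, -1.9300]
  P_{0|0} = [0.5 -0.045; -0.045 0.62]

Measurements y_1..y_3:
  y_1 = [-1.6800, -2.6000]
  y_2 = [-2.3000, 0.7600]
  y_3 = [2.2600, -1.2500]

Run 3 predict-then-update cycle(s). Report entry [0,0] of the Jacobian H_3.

step 1: x^-=[0.8122, -1.9300]  P^-=[0.8498 0.2392; 0.2392 0.7000]  H_jac=[0.6879 0.0000; 0.0000 0.9362]  S=[0.7021 0.1180; 0.1180 0.9335]  K=[0.8095 0.1375; 0.1189 0.6870]  nu=[-2.4058, -2.2485]  x^+=[-1.4444, -3.7606]  P^+=[0.3458 0.0159; 0.0159 0.2302]
step 2: x^-=[-3.1743, -3.7606]  P^-=[0.6691 0.1208; 0.1208 0.3102]  H_jac=[-0.9995 0.0000; 0.0000 -0.5802]  S=[0.9684 0.0341; 0.0341 0.4244]  K=[-0.6867 -0.1100; -0.1101 -0.4153]  nu=[-2.3327, 1.5745]  x^+=[-1.7456, -4.1577]  P^+=[0.2022 0.0181; 0.0181 0.2222]
step 3: x^-=[-3.6582, -4.1577]  P^-=[0.5258 0.1193; 0.1193 0.3022]  H_jac=[-0.8695 0.0000; 0.0000 -0.8501]  S=[0.6975 0.0522; 0.0522 0.5384]  K=[-0.6460 -0.1257; -0.1138 -0.4661]  nu=[1.7661, -0.7233]  x^+=[-4.7082, -4.0216]  P^+=[0.2177 0.0200; 0.0200 0.1707]

H_jac[0,0] = -0.8695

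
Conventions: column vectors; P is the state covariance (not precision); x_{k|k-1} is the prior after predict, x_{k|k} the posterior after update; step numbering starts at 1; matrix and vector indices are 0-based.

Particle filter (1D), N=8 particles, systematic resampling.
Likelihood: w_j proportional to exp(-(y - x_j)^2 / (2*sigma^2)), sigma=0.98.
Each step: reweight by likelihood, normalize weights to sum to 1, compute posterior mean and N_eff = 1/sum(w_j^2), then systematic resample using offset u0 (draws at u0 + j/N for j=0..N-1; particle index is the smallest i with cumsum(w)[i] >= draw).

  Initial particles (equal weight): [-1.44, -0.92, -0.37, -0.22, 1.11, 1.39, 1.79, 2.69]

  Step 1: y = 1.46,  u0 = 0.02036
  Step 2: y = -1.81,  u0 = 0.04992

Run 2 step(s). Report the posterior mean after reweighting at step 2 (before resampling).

post_mean = -0.2178

step 1: w=[0.0033, 0.0138, 0.0460, 0.0605, 0.2465, 0.2621, 0.2483, 0.1195]  mean=1.3563  Neff=4.7303  idx=[2, 4, 4, 5, 5, 6, 6, 7]
step 2: w=[0.9050, 0.0315, 0.0315, 0.0129, 0.0129, 0.0031, 0.0031, 0.0001]  mean=-0.2178  Neff=1.2175  idx=[0, 0, 0, 0, 0, 0, 0, 1]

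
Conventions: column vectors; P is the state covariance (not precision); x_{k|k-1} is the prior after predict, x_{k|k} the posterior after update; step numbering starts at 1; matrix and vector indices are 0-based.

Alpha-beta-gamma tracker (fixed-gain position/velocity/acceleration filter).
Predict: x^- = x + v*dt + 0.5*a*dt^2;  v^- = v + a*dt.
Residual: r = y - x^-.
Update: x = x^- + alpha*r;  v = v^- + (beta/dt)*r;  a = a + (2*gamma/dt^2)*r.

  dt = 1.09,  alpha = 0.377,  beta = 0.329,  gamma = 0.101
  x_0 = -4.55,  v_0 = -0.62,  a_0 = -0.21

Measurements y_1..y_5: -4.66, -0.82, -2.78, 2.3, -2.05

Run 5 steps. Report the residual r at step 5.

step 1: x_pred=-5.3506  r=0.6906  x^+=-5.0902  v^+=-0.6405  a^+=-0.0926
step 2: x_pred=-5.8433  r=5.0233  x^+=-3.9495  v^+=0.7748  a^+=0.7615
step 3: x_pred=-2.6526  r=-0.1274  x^+=-2.7006  v^+=1.5664  a^+=0.7398
step 4: x_pred=-0.5538  r=2.8538  x^+=0.5221  v^+=3.2342  a^+=1.2250
step 5: x_pred=4.7750  r=-6.8250  x^+=2.2020  v^+=2.5094  a^+=0.0646

resid = -6.8250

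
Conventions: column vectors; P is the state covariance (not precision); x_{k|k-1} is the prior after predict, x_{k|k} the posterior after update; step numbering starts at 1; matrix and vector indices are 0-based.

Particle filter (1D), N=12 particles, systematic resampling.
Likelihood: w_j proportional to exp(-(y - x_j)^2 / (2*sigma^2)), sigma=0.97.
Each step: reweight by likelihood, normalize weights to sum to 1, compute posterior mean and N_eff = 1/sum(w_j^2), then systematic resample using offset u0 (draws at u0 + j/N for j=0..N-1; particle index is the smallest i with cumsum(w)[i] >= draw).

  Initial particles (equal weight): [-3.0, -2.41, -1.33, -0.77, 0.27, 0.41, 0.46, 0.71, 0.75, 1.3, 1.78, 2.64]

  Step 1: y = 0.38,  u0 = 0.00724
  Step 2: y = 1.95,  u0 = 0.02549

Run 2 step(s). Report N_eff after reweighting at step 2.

N_eff = 8.6540

step 1: w=[0.0003, 0.0024, 0.0318, 0.0745, 0.1495, 0.1504, 0.1500, 0.1420, 0.1399, 0.0960, 0.0531, 0.0100]  mean=0.5159  Neff=7.9412  idx=[2, 3, 4, 4, 5, 6, 6, 7, 7, 8, 8, 9]
step 2: w=[0.0008, 0.0049, 0.0561, 0.0561, 0.0712, 0.0772, 0.0772, 0.1110, 0.1110, 0.1169, 0.1169, 0.2007]  mean=0.7195  Neff=8.6540  idx=[2, 3, 5, 6, 7, 7, 8, 9, 10, 10, 11, 11]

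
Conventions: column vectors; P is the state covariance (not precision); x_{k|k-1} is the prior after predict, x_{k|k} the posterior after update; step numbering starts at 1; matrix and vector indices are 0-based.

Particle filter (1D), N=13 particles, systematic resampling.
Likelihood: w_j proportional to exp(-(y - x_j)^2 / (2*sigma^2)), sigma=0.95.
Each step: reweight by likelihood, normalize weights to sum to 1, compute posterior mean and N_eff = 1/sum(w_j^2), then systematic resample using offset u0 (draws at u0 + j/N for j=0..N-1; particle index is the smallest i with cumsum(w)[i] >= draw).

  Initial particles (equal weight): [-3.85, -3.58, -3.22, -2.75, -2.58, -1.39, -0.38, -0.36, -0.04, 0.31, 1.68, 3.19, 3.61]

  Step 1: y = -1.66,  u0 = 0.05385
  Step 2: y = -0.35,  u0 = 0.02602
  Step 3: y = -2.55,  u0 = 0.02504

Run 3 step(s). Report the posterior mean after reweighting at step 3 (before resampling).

post_mean = -1.5841

step 1: w=[0.0189, 0.0350, 0.0700, 0.1395, 0.1686, 0.2588, 0.1087, 0.1056, 0.0630, 0.0314, 0.0006, 0.0000, 0.0000]  mean=-1.6728  Neff=6.6994  idx=[1, 3, 3, 4, 4, 5, 5, 5, 5, 6, 7, 7, 9]
step 2: w=[0.0005, 0.0066, 0.0066, 0.0103, 0.0103, 0.0887, 0.0887, 0.0887, 0.0887, 0.1614, 0.1614, 0.1614, 0.1268]  mean=-0.7225  Neff=7.9377  idx=[4, 5, 6, 7, 8, 9, 9, 10, 10, 11, 11, 11, 12]
step 3: w=[0.2934, 0.1393, 0.1393, 0.1393, 0.1393, 0.0216, 0.0216, 0.0206, 0.0206, 0.0206, 0.0206, 0.0206, 0.0032]  mean=-1.5841  Neff=5.9957  idx=[0, 0, 0, 0, 1, 1, 2, 2, 3, 4, 4, 5, 9]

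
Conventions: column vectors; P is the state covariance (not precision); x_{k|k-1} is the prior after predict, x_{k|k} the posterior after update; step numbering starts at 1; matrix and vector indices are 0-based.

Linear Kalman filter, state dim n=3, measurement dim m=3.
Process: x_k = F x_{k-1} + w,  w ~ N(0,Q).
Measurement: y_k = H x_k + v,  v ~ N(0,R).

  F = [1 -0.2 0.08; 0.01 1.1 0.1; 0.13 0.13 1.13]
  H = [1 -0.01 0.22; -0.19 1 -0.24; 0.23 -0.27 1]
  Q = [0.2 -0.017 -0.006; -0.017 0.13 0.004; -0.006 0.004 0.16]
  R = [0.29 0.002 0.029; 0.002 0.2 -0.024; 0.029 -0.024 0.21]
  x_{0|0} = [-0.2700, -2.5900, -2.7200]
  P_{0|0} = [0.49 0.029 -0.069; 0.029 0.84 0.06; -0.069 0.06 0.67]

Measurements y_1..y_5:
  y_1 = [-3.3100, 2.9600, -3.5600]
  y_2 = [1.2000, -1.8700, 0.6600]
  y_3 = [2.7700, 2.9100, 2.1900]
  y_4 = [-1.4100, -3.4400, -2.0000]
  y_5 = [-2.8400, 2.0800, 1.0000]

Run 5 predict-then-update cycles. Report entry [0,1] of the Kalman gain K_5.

step 1: x^-=[0.0304, -3.1237, -3.4454]  P^-=[0.7033 -0.1626 0.0078; -0.1626 1.1668 0.2783; 0.0078 0.2783 1.0363]  S=[1.0491 -0.3012 0.4551; -0.3012 1.3808 -0.3698; 0.4551 -0.3698 1.2421]  K=[0.6946 -0.0940 -0.1106; 0.0683 0.8815 0.1778; -0.0915 0.2358 0.8790]  nu=[-2.6136, 5.2626, -0.9650]  x^+=[-2.1729, 1.1655, -2.8136]  P^+=[0.2081 0.0140 -0.0449; 0.0140 0.1908 0.0664; -0.0449 0.0664 0.2045]
step 2: x^-=[-2.6311, 0.9789, -3.3103]  P^-=[0.4021 -0.0399 -0.0295; -0.0399 0.3778 0.1391; -0.0295 0.1391 0.4347]  S=[0.7004 -0.1019 0.1884; -0.1019 0.5630 -0.1038; 0.1884 -0.1038 0.6098]  K=[0.5698 -0.1043 -0.0728; 0.0378 0.6589 0.1462; -0.0666 0.1873 0.6926]  nu=[4.5691, -4.1433, 4.8397]  x^+=[0.0523, -0.8706, -1.0384]  P^+=[0.1704 0.0063 -0.0338; 0.0063 0.1423 0.0529; -0.0338 0.0529 0.1611]
step 3: x^-=[0.1433, -1.0610, -1.2798]  P^-=[0.3675 -0.0382 -0.0222; -0.0382 0.3155 0.1094; -0.0222 0.1094 0.3768]  S=[0.6663 -0.0985 0.1767; -0.0985 0.5104 -0.1045; 0.1767 -0.1045 0.5647]  K=[0.5453 -0.1086 -0.0622; 0.0299 0.6135 0.1315; -0.0597 0.1681 0.6557]  nu=[2.8976, 3.6911, 3.1503]  x^+=[1.1265, 1.7045, 1.2335]  P^+=[0.1630 0.0044 -0.0309; 0.0044 0.1321 0.0484; -0.0309 0.0484 0.1521]
step 4: x^-=[0.8843, 2.0096, 1.7619]  P^-=[0.3610 -0.0382 -0.0197; -0.0382 0.3020 0.1010; -0.0197 0.1010 0.3645]  S=[0.6603 -0.0991 0.1757; -0.0991 0.5003 -0.1072; 0.1757 -0.1072 0.5568]  K=[0.5400 -0.1097 -0.0593; 0.0280 0.6023 0.1262; -0.0579 0.1616 0.6469]  nu=[-2.6618, -4.8587, -3.4227]  x^+=[0.1831, -1.4237, -1.0835]  P^+=[0.1613 0.0040 -0.0302; 0.0040 0.1295 0.0469; -0.0302 0.0469 0.1499]
step 5: x^-=[0.3811, -1.6726, -1.3857]  P^-=[0.3596 -0.0382 -0.0190; -0.0382 0.2986 0.0984; -0.0190 0.0984 0.3614]  S=[0.6591 -0.0994 0.1756; -0.0994 0.4979 -0.1083; 0.1756 -0.1083 0.5550]  K=[0.5389 -0.1099 -0.0586; 0.0276 0.5994 0.1245; -0.0574 0.1596 0.6447]  nu=[-2.9330, 3.4924, 1.8464]  x^+=[-1.6914, 0.5698, 0.5303]  P^+=[0.1610 0.0039 -0.0300; 0.0039 0.1288 0.0465; -0.0300 0.0465 0.1493]

K[0,1] = -0.1099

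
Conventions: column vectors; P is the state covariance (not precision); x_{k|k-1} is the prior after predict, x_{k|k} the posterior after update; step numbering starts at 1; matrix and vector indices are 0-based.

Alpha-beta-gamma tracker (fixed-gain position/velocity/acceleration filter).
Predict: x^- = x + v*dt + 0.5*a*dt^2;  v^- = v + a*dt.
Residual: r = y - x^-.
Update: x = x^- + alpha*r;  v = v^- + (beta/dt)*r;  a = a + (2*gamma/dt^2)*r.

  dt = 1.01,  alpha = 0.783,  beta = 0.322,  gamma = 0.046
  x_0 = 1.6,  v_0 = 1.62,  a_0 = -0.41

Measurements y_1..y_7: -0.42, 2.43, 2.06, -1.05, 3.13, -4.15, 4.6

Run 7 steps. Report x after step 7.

x_post = 2.3419

step 1: x_pred=3.0271  r=-3.4471  x^+=0.3280  v^+=0.1069  a^+=-0.7209
step 2: x_pred=0.0683  r=2.3617  x^+=1.9175  v^+=0.1318  a^+=-0.5079
step 3: x_pred=1.7916  r=0.2684  x^+=2.0017  v^+=-0.2956  a^+=-0.4837
step 4: x_pred=1.4565  r=-2.5065  x^+=-0.5061  v^+=-1.5832  a^+=-0.7097
step 5: x_pred=-2.4672  r=5.5972  x^+=1.9154  v^+=-0.5156  a^+=-0.2049
step 6: x_pred=1.2901  r=-5.4401  x^+=-2.9695  v^+=-2.4570  a^+=-0.6956
step 7: x_pred=-5.8058  r=10.4058  x^+=2.3419  v^+=0.1580  a^+=0.2429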